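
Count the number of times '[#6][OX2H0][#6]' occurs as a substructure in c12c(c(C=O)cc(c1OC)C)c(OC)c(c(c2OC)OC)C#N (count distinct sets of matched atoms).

[#6][OX2H0][#6] is the SMARTS for an ether: an aliphatic oxygen bridging two carbons with no H on the oxygen.
The molecule carries 4 separate instances of a methoxy ether (-OCH3) meeting every constraint; each maps to a distinct set of atoms, giving 4 matches.

4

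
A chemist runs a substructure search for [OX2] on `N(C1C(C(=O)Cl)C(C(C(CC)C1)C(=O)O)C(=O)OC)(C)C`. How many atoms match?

2

The query [OX2] means: aliphatic oxygen with two total connections — ether, hydroxyl, or ester single-bond O.
Check the 21 heavy atoms by environment: 11× C (X4) → no; 1× N (X3) → no; 3× C (X3) → no; 3× O (X1) → no; 1× Cl (X1) → no; 2× O (X2) → match.
That gives 2 matching atoms.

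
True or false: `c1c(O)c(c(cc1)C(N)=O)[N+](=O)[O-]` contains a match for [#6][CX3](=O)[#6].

The pattern [#6][CX3](=O)[#6] describes a carbonyl carbon (no H) flanked by two carbons — a ketone.
The closest candidate here is a primary amide (-C(=O)NH2), but one neighbour of the carbonyl carbon is N, not C. No other fragment satisfies the full query, so there is no match.

False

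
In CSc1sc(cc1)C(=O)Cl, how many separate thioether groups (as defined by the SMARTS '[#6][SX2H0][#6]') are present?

1

[#6][SX2H0][#6] is the SMARTS for a thioether: an aliphatic sulfur bridging two carbons with no H on the sulfur.
Exactly one fragment in the molecule meets all constraints, giving 1 match.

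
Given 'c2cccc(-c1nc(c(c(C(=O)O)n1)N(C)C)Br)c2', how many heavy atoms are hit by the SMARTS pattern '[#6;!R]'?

3

The query [#6;!R] means: carbon not in any ring.
Check the 19 heavy atoms by environment: 2× n (aromatic, in 6-ring) → no; 10× c (aromatic, in 6-ring) → no; 1× Br (acyclic) → no; 3× C (acyclic) → match; 2× O (acyclic) → no; 1× N (acyclic) → no.
That gives 3 matching atoms.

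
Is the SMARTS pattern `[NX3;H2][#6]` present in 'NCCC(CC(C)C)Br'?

Yes

The pattern [NX3;H2][#6] describes a trivalent nitrogen with two H attached to carbon — a primary amine.
The molecule carries a primary amino group (-NH2), whose atoms satisfy every constraint of the query, so the pattern matches.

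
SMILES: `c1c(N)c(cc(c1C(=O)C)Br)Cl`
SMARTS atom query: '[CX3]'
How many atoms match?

1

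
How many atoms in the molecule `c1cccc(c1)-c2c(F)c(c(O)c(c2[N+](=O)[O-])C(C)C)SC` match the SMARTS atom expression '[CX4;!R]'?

4

Check the 22 heavy atoms by environment: 12× c (aromatic, X3, in 6-ring) → no; 1× N (charge +1, X3, acyclic) → no; 1× O (charge -1, X1, acyclic) → no; 1× O (X1, acyclic) → no; 1× O (X2, acyclic) → no; 1× S (X2, acyclic) → no; 4× C (X4, acyclic) → match; 1× F (X1, acyclic) → no.
That gives 4 matching atoms.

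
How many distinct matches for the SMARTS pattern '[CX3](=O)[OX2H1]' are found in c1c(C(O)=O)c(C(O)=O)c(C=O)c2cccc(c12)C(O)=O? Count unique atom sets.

3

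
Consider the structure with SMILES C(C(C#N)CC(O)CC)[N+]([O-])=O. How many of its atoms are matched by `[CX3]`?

0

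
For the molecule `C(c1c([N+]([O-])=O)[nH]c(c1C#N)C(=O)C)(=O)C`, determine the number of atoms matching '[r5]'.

5

Check the 16 heavy atoms by environment: 1× n (aromatic, in 5-ring) → match; 4× c (aromatic, in 5-ring) → match; 5× C (acyclic) → no; 3× O (acyclic) → no; 1× N (charge +1, acyclic) → no; 1× O (charge -1, acyclic) → no; 1× N (acyclic) → no.
Summing the matching environments: 1 + 4 = 5 matching atoms.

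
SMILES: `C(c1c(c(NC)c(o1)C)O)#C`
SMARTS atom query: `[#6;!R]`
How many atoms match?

4

Check the 11 heavy atoms by environment: 1× o (aromatic, in 5-ring) → no; 4× c (aromatic, in 5-ring) → no; 4× C (acyclic) → match; 1× N (acyclic) → no; 1× O (acyclic) → no.
That gives 4 matching atoms.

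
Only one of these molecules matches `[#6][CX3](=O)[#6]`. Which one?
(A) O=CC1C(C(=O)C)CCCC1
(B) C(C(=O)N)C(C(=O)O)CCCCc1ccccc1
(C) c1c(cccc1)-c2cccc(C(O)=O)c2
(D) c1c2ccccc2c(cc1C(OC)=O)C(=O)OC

A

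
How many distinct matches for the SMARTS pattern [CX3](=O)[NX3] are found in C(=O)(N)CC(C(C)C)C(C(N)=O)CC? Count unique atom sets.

2

[CX3](=O)[NX3] is the SMARTS for an amide: a carbonyl carbon bonded to a trivalent nitrogen.
The molecule carries 2 separate instances of a primary amide (-C(=O)NH2) meeting every constraint; each maps to a distinct set of atoms, giving 2 matches.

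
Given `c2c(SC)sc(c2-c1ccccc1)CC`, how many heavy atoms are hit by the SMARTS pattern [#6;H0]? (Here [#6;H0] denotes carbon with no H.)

The query [#6;H0] means: any carbon with no attached hydrogen.
Check the 15 heavy atoms by environment: 1× s (aromatic, H0) → no; 4× c (aromatic, H0) → match; 6× c (aromatic, H1) → no; 1× C (H2) → no; 2× C (H3) → no; 1× S (H0) → no.
That gives 4 matching atoms.

4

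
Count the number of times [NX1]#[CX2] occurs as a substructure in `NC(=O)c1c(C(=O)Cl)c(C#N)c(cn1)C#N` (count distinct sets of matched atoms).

[NX1]#[CX2] is the SMARTS for a nitrile: a nitrogen triple-bonded to a two-connected carbon.
The molecule carries 2 separate instances of a nitrile (-C#N) meeting every constraint; each maps to a distinct set of atoms, giving 2 matches.

2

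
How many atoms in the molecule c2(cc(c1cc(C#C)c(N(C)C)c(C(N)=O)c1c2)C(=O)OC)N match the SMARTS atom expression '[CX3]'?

2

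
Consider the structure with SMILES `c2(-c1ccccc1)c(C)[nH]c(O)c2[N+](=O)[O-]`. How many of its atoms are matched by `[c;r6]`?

6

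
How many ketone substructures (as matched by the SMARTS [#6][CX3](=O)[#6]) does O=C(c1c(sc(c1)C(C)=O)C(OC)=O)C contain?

[#6][CX3](=O)[#6] is the SMARTS for a ketone: a carbonyl carbon (no H) flanked by two carbons.
The molecule carries 2 separate instances of an acetyl/ketone group (-C(=O)CH3) meeting every constraint; each maps to a distinct set of atoms, giving 2 matches.

2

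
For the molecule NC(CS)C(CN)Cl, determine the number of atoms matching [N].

Check the 8 heavy atoms by environment: 4× C → no; 1× S → no; 1× Cl → no; 2× N → match.
That gives 2 matching atoms.

2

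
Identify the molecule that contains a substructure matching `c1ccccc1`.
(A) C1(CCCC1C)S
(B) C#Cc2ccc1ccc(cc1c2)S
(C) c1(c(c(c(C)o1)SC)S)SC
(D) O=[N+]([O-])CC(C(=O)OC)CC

B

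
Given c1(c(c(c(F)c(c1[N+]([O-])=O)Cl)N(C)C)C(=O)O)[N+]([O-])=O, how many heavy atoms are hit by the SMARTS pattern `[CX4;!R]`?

Check the 20 heavy atoms by environment: 6× c (aromatic, X3, in 6-ring) → no; 1× N (X3, acyclic) → no; 2× C (X4, acyclic) → match; 1× Cl (X1, acyclic) → no; 2× N (charge +1, X3, acyclic) → no; 2× O (charge -1, X1, acyclic) → no; 3× O (X1, acyclic) → no; 1× F (X1, acyclic) → no; 1× C (X3, acyclic) → no; 1× O (X2, acyclic) → no.
That gives 2 matching atoms.

2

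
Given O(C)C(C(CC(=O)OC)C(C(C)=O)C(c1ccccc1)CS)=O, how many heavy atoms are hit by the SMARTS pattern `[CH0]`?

3

The query [CH0] means: aliphatic carbon with no attached hydrogen.
Check the 23 heavy atoms by environment: 2× C (H2) → no; 3× C (H1) → no; 1× c (aromatic, H0) → no; 5× c (aromatic, H1) → no; 3× C (H0) → match; 5× O (H0) → no; 3× C (H3) → no; 1× S (H1) → no.
That gives 3 matching atoms.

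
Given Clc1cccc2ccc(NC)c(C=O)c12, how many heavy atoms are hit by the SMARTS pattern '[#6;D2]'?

Check the 15 heavy atoms by environment: 5× c (aromatic, D3) → no; 5× c (aromatic, D2) → match; 1× C (D2) → match; 1× O (D1) → no; 1× N (D2) → no; 1× C (D1) → no; 1× Cl (D1) → no.
Summing the matching environments: 5 + 1 = 6 matching atoms.

6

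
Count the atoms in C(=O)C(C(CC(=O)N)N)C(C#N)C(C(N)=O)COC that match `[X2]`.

2

The query [X2] means: any atom with exactly two total connections (bonds + H).
Check the 19 heavy atoms by environment: 7× C (X4) → no; 3× C (X3) → no; 3× O (X1) → no; 3× N (X3) → no; 1× C (X2) → match; 1× N (X1) → no; 1× O (X2) → match.
Summing the matching environments: 1 + 1 = 2 matching atoms.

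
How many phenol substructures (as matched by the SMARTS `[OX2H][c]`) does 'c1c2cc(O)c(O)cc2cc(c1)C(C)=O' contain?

2

[OX2H][c] is the SMARTS for a phenol: a hydroxyl oxygen attached to an aromatic carbon.
The molecule carries 2 separate instances of a hydroxyl group (-OH) meeting every constraint; each maps to a distinct set of atoms, giving 2 matches.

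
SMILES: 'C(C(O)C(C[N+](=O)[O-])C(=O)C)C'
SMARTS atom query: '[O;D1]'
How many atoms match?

The query [O;D1] means: aliphatic oxygen bonded to exactly one heavy atom.
Check the 12 heavy atoms by environment: 2× C (D1) → no; 2× C (D2) → no; 3× C (D3) → no; 3× O (D1) → match; 1× N (charge +1, D3) → no; 1× O (charge -1, D1) → match.
Summing the matching environments: 3 + 1 = 4 matching atoms.

4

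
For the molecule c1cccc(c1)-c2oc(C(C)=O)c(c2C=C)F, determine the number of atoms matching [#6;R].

The query [#6;R] means: carbon that is part of a ring.
Check the 17 heavy atoms by environment: 1× o (aromatic, in 5-ring) → no; 4× c (aromatic, in 5-ring) → match; 4× C (acyclic) → no; 1× O (acyclic) → no; 6× c (aromatic, in 6-ring) → match; 1× F (acyclic) → no.
Summing the matching environments: 4 + 6 = 10 matching atoms.

10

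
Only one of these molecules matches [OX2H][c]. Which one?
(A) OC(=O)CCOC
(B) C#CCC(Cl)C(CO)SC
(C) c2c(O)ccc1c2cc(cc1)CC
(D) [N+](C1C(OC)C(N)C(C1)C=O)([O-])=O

[OX2H][c] describes a hydroxyl oxygen attached to an aromatic carbon (a phenol).
(A) has a methoxy ether (-OCH3) but the oxygen has H0, not H1.
(B) has a hydroxyl group (-OH) but the -OH is on an aliphatic carbon, not an aromatic c.
(C) contains a hydroxyl group (-OH), which satisfies every atom and bond constraint.
(D) has a methoxy ether (-OCH3) but the oxygen has H0, not H1.
So the answer is (C).

C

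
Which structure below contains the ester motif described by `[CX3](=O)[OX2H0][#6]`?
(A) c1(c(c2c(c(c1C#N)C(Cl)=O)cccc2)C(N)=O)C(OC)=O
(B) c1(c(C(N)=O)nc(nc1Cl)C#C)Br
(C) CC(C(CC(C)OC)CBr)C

[CX3](=O)[OX2H0][#6] describes a carbonyl carbon bonded to an oxygen that is itself bonded to carbon (no H on that O) (an ester).
(A) contains a methyl-ester group (-C(=O)OCH3), which satisfies every atom and bond constraint.
(B) has a primary amide (-C(=O)NH2) but the carbonyl is bonded to N, not to an O-C linkage.
(C) has a methoxy ether (-OCH3) but the ether oxygen is not adjacent to a C=O carbon.
So the answer is (A).

A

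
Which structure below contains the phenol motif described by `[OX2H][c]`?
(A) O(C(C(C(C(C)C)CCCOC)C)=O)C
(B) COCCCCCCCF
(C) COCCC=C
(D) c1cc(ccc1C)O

D

[OX2H][c] describes a hydroxyl oxygen attached to an aromatic carbon (a phenol).
(A) has a methoxy ether (-OCH3) but the oxygen has H0, not H1.
(B) has a methoxy ether (-OCH3) but the oxygen has H0, not H1.
(C) has a methoxy ether (-OCH3) but the oxygen has H0, not H1.
(D) contains a hydroxyl group (-OH), which satisfies every atom and bond constraint.
So the answer is (D).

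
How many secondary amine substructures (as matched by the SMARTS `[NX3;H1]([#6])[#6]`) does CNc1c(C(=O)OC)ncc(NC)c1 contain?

[NX3;H1]([#6])[#6] is the SMARTS for a secondary amine: a trivalent nitrogen with one H, bonded to two carbons.
The molecule carries 2 separate instances of an N-methylamino group (-NHCH3) meeting every constraint; each maps to a distinct set of atoms, giving 2 matches.

2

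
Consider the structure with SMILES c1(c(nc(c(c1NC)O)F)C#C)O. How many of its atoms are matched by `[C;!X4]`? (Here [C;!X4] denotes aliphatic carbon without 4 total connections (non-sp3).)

2

The query [C;!X4] means: aliphatic carbon that does not have four total connections.
Check the 13 heavy atoms by environment: 1× n (aromatic, X2) → no; 5× c (aromatic, X3) → no; 2× O (X2) → no; 1× F (X1) → no; 1× N (X3) → no; 1× C (X4) → no; 2× C (X2) → match.
That gives 2 matching atoms.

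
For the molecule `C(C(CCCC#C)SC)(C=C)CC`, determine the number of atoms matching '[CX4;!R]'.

The query [CX4;!R] means: aliphatic carbon with four total connections, not in a ring.
Check the 13 heavy atoms by environment: 8× C (X4, acyclic) → match; 2× C (X2, acyclic) → no; 1× S (X2, acyclic) → no; 2× C (X3, acyclic) → no.
That gives 8 matching atoms.

8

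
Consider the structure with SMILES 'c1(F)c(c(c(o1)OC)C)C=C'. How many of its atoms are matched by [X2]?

2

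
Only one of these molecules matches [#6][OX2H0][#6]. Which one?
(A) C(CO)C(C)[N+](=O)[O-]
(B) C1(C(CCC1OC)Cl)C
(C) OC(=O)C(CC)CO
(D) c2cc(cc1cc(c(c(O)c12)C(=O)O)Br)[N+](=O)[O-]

B

[#6][OX2H0][#6] describes an aliphatic oxygen bridging two carbons with no H on the oxygen (an ether).
(A) has a hydroxyl group (-OH) but the oxygen has H1, not H0 bridging two carbons.
(B) contains a methoxy ether (-OCH3), which satisfies every atom and bond constraint.
(C) has a carboxylic acid group (-C(=O)OH) but the -OH oxygen has H1; the =O is OX1, not OX2.
(D) has a hydroxyl group (-OH) but the oxygen has H1, not H0 bridging two carbons.
So the answer is (B).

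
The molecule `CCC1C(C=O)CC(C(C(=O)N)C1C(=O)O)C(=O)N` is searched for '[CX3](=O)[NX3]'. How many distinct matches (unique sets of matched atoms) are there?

2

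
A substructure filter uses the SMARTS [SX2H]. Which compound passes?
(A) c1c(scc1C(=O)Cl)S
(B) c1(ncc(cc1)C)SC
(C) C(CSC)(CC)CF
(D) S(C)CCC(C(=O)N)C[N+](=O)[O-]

A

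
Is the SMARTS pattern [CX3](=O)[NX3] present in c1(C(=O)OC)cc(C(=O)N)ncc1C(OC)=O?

The pattern [CX3](=O)[NX3] describes a carbonyl carbon bonded to a trivalent nitrogen — an amide.
The molecule carries a primary amide (-C(=O)NH2), whose atoms satisfy every constraint of the query, so the pattern matches.

Yes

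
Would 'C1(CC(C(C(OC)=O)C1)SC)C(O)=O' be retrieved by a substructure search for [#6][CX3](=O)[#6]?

The pattern [#6][CX3](=O)[#6] describes a carbonyl carbon (no H) flanked by two carbons — a ketone.
The closest candidate here is a methyl-ester group (-C(=O)OCH3), but one neighbour of the carbonyl carbon is O, not C. No other fragment satisfies the full query, so there is no match.

No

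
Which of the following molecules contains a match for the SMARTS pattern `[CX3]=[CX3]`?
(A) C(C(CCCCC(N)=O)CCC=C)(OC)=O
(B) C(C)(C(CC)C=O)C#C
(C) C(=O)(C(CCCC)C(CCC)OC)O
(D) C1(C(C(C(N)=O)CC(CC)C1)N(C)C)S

A

[CX3]=[CX3] describes a non-aromatic C=C double bond between two sp2 carbons (an alkene).
(A) contains a vinyl group (-CH=CH2), which satisfies every atom and bond constraint.
(B) has an ethynyl group (-C#CH) but the C-C bond is a triple bond, not a double bond.
(C) has an ethyl group (-CH2CH3) but its C-C bond is a single bond between CX4 carbons, not CX3=CX3.
(D) has an ethyl group (-CH2CH3) but its C-C bond is a single bond between CX4 carbons, not CX3=CX3.
So the answer is (A).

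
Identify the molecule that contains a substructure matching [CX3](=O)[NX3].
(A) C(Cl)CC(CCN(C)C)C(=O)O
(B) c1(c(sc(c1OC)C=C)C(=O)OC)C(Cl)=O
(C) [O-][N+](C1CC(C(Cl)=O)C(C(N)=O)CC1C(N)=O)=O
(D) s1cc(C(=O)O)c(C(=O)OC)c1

[CX3](=O)[NX3] describes a carbonyl carbon bonded to a trivalent nitrogen (an amide).
(A) has a carboxylic acid group (-C(=O)OH) but the carbonyl is bonded to O, not to an NX3 nitrogen.
(B) has a methyl-ester group (-C(=O)OCH3) but the carbonyl is bonded to O, not to an NX3 nitrogen.
(C) contains a primary amide (-C(=O)NH2), which satisfies every atom and bond constraint.
(D) has a carboxylic acid group (-C(=O)OH) but the carbonyl is bonded to O, not to an NX3 nitrogen.
So the answer is (C).

C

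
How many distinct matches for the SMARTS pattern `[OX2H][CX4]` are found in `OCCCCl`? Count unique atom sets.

1

[OX2H][CX4] is the SMARTS for an aliphatic alcohol: a hydroxyl oxygen bound to an sp3 (X4) carbon.
Exactly one fragment in the molecule meets all constraints, giving 1 match.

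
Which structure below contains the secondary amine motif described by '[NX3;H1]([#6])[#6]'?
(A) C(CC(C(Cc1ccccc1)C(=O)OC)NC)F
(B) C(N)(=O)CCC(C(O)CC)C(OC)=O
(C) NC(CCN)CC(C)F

A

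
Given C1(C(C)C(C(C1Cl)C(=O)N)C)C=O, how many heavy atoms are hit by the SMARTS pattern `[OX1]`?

2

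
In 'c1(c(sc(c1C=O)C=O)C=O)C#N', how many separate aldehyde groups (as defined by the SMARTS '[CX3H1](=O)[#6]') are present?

[CX3H1](=O)[#6] is the SMARTS for an aldehyde: an sp2 carbon with one H, double-bonded to O and single-bonded to carbon.
The molecule carries 3 separate instances of an aldehyde (-CHO) meeting every constraint; each maps to a distinct set of atoms, giving 3 matches.

3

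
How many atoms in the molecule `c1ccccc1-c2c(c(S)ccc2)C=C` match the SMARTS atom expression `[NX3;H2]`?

The query [NX3;H2] means: aliphatic N with 3 total connections, two of them H — an -NH2 nitrogen (amine or amide).
Check the 15 heavy atoms by environment: 4× c (aromatic, H0, X3) → no; 8× c (aromatic, H1, X3) → no; 1× S (H1, X2) → no; 1× C (H1, X3) → no; 1× C (H2, X3) → no.
No environment satisfies the query, so 0 matching atoms.

0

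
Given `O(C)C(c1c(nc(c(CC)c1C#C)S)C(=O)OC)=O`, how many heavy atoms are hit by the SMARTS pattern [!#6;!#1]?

6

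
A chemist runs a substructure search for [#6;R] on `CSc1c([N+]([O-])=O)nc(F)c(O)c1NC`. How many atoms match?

5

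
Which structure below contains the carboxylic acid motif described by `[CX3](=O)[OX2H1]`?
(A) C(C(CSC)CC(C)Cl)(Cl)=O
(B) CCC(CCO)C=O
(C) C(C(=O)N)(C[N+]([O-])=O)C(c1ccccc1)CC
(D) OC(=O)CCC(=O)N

[CX3](=O)[OX2H1] describes an sp2 carbon double-bonded to O and single-bonded to an -OH oxygen (a carboxylic acid).
(A) has an acyl chloride (-C(=O)Cl) but the carbonyl is bonded to Cl, not to an -OH oxygen.
(B) has an aldehyde (-CHO) but there is no singly-bonded oxygen on the carbonyl carbon.
(C) has a primary amide (-C(=O)NH2) but the carbonyl is bonded to N, not to an -OH oxygen.
(D) contains a carboxylic acid group (-C(=O)OH), which satisfies every atom and bond constraint.
So the answer is (D).

D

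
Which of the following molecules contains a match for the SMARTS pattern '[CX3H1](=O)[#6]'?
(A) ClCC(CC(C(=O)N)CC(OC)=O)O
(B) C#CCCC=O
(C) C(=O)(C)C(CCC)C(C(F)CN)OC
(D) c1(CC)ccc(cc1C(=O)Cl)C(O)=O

B

[CX3H1](=O)[#6] describes an sp2 carbon with one H, double-bonded to O and single-bonded to carbon (an aldehyde).
(A) has a methyl-ester group (-C(=O)OCH3) but the carbonyl carbon has H0, not H1.
(B) contains an aldehyde (-CHO), which satisfies every atom and bond constraint.
(C) has an acetyl/ketone group (-C(=O)CH3) but the carbonyl carbon has H0 (two carbon neighbours), not H1.
(D) has a carboxylic acid group (-C(=O)OH) but the carbonyl carbon has H0 and is bonded to O, not H1.
So the answer is (B).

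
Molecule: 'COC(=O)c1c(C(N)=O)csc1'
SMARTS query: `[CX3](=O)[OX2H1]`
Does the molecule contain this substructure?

The pattern [CX3](=O)[OX2H1] describes an sp2 carbon double-bonded to O and single-bonded to an -OH oxygen — a carboxylic acid.
The closest candidate here is a methyl-ester group (-C(=O)OCH3), but the singly-bonded O has no H (OX2H0, not OX2H1). No other fragment satisfies the full query, so there is no match.

No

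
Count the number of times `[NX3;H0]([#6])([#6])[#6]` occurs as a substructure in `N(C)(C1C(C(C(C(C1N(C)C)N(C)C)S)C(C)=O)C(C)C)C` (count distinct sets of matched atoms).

[NX3;H0]([#6])([#6])[#6] is the SMARTS for a tertiary amine: a trivalent nitrogen with no H, bonded to three carbons.
The molecule carries 3 separate instances of a dimethylamino group (-N(CH3)2) meeting every constraint; each maps to a distinct set of atoms, giving 3 matches.

3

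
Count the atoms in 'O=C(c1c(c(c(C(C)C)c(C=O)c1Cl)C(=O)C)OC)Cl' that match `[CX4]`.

The query [CX4] means: C with X4: aliphatic carbon with exactly 4 total connections (bonds + H).
Check the 20 heavy atoms by environment: 6× c (aromatic, X3) → no; 2× Cl (X1) → no; 3× C (X3) → no; 3× O (X1) → no; 1× O (X2) → no; 5× C (X4) → match.
That gives 5 matching atoms.

5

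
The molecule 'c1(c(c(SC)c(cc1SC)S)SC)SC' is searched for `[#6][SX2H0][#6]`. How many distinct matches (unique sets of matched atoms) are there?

4

[#6][SX2H0][#6] is the SMARTS for a thioether: an aliphatic sulfur bridging two carbons with no H on the sulfur.
The molecule carries 4 separate instances of a methylthio ether (-SCH3) meeting every constraint; each maps to a distinct set of atoms, giving 4 matches.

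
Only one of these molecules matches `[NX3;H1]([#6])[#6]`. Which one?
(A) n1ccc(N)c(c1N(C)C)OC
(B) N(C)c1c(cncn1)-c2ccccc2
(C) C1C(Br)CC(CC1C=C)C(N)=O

B

[NX3;H1]([#6])[#6] describes a trivalent nitrogen with one H, bonded to two carbons (a secondary amine).
(A) has a primary amino group (-NH2) but the nitrogen has H2 and only one carbon neighbour.
(B) contains an N-methylamino group (-NHCH3), which satisfies every atom and bond constraint.
(C) has a primary amide (-C(=O)NH2) but the -C(=O)NH2 nitrogen has H2, not H1.
So the answer is (B).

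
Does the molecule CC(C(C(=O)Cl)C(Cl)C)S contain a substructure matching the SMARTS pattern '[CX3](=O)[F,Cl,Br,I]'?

The pattern [CX3](=O)[F,Cl,Br,I] describes a carbonyl carbon bonded to a halogen — an acyl halide.
The molecule carries an acyl chloride (-C(=O)Cl), whose atoms satisfy every constraint of the query, so the pattern matches.

Yes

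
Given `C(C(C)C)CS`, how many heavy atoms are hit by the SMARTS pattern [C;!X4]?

The query [C;!X4] means: aliphatic carbon that does not have four total connections.
Check the 6 heavy atoms by environment: 5× C (X4) → no; 1× S (X2) → no.
No environment satisfies the query, so 0 matching atoms.

0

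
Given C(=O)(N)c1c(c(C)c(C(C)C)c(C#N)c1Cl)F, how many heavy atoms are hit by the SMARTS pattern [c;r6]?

6

Check the 17 heavy atoms by environment: 6× c (aromatic, in 6-ring) → match; 6× C (acyclic) → no; 1× F (acyclic) → no; 2× N (acyclic) → no; 1× O (acyclic) → no; 1× Cl (acyclic) → no.
That gives 6 matching atoms.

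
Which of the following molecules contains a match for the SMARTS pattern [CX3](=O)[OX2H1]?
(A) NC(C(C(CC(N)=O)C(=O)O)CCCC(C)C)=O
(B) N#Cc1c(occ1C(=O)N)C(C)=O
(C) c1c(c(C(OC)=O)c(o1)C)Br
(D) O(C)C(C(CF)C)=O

[CX3](=O)[OX2H1] describes an sp2 carbon double-bonded to O and single-bonded to an -OH oxygen (a carboxylic acid).
(A) contains a carboxylic acid group (-C(=O)OH), which satisfies every atom and bond constraint.
(B) has a primary amide (-C(=O)NH2) but the carbonyl is bonded to N, not to an -OH oxygen.
(C) has a methyl-ester group (-C(=O)OCH3) but the singly-bonded O has no H (OX2H0, not OX2H1).
(D) has a methyl-ester group (-C(=O)OCH3) but the singly-bonded O has no H (OX2H0, not OX2H1).
So the answer is (A).

A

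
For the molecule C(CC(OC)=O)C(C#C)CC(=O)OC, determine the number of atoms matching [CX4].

The query [CX4] means: C with X4: aliphatic carbon with exactly 4 total connections (bonds + H).
Check the 14 heavy atoms by environment: 6× C (X4) → match; 2× C (X3) → no; 2× O (X1) → no; 2× O (X2) → no; 2× C (X2) → no.
That gives 6 matching atoms.

6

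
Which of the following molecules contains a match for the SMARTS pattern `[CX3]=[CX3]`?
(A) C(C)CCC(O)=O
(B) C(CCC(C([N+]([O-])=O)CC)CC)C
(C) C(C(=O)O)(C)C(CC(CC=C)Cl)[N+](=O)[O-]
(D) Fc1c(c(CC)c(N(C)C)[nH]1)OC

C

[CX3]=[CX3] describes a non-aromatic C=C double bond between two sp2 carbons (an alkene).
(A) has an ethyl group (-CH2CH3) but its C-C bond is a single bond between CX4 carbons, not CX3=CX3.
(B) has an ethyl group (-CH2CH3) but its C-C bond is a single bond between CX4 carbons, not CX3=CX3.
(C) contains a vinyl group (-CH=CH2), which satisfies every atom and bond constraint.
(D) has an ethyl group (-CH2CH3) but its C-C bond is a single bond between CX4 carbons, not CX3=CX3.
So the answer is (C).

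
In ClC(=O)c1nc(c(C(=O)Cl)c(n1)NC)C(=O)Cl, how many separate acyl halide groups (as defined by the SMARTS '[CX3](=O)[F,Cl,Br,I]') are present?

3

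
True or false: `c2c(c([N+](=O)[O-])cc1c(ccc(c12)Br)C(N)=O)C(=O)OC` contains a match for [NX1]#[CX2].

The pattern [NX1]#[CX2] describes a nitrogen triple-bonded to a two-connected carbon — a nitrile.
The closest candidate here is a nitro group (-[N+](=O)[O-]), but there is no C#N triple bond. No other fragment satisfies the full query, so there is no match.

False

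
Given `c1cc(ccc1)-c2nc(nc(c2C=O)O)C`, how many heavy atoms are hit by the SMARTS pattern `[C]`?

The query [C] means: uppercase C matches aliphatic (non-aromatic) carbon only.
Check the 16 heavy atoms by environment: 2× n (aromatic) → no; 10× c (aromatic) → no; 2× C → match; 2× O → no.
That gives 2 matching atoms.

2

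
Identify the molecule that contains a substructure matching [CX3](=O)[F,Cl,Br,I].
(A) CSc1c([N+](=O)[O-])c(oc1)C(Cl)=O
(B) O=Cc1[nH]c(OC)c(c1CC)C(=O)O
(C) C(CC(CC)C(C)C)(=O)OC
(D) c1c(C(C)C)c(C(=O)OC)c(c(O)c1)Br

A

[CX3](=O)[F,Cl,Br,I] describes a carbonyl carbon bonded to a halogen (an acyl halide).
(A) contains an acyl chloride (-C(=O)Cl), which satisfies every atom and bond constraint.
(B) has a carboxylic acid group (-C(=O)OH) but the carbonyl is bonded to -OH, not to a halogen.
(C) has a methyl-ester group (-C(=O)OCH3) but the carbonyl is bonded to -O-C, not to a halogen.
(D) has a methyl-ester group (-C(=O)OCH3) but the carbonyl is bonded to -O-C, not to a halogen.
So the answer is (A).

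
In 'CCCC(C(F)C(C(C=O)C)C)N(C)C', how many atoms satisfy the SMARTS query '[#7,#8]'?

Check the 15 heavy atoms by environment: 12× C → no; 1× N → match; 1× F → no; 1× O → match.
Summing the matching environments: 1 + 1 = 2 matching atoms.

2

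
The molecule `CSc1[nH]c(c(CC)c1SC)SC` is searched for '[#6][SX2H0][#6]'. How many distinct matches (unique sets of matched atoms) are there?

3

[#6][SX2H0][#6] is the SMARTS for a thioether: an aliphatic sulfur bridging two carbons with no H on the sulfur.
The molecule carries 3 separate instances of a methylthio ether (-SCH3) meeting every constraint; each maps to a distinct set of atoms, giving 3 matches.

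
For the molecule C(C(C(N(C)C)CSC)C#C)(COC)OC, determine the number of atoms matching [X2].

The query [X2] means: any atom with exactly two total connections (bonds + H).
Check the 16 heavy atoms by environment: 10× C (X4) → no; 1× S (X2) → match; 2× O (X2) → match; 2× C (X2) → match; 1× N (X3) → no.
Summing the matching environments: 1 + 2 + 2 = 5 matching atoms.

5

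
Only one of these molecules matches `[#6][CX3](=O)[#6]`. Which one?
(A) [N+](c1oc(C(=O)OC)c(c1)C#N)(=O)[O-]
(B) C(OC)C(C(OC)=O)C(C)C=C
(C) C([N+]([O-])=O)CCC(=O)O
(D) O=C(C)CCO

[#6][CX3](=O)[#6] describes a carbonyl carbon (no H) flanked by two carbons (a ketone).
(A) has a methyl-ester group (-C(=O)OCH3) but one neighbour of the carbonyl carbon is O, not C.
(B) has a methyl-ester group (-C(=O)OCH3) but one neighbour of the carbonyl carbon is O, not C.
(C) has a carboxylic acid group (-C(=O)OH) but one neighbour of the carbonyl carbon is O, not C.
(D) contains an acetyl/ketone group (-C(=O)CH3), which satisfies every atom and bond constraint.
So the answer is (D).

D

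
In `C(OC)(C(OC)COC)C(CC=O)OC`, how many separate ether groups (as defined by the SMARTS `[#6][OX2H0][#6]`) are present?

[#6][OX2H0][#6] is the SMARTS for an ether: an aliphatic oxygen bridging two carbons with no H on the oxygen.
The molecule carries 4 separate instances of a methoxy ether (-OCH3) meeting every constraint; each maps to a distinct set of atoms, giving 4 matches.

4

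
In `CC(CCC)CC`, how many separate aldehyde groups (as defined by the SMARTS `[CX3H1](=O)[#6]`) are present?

0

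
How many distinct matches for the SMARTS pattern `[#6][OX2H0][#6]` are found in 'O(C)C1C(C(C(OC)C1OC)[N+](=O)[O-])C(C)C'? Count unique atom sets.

[#6][OX2H0][#6] is the SMARTS for an ether: an aliphatic oxygen bridging two carbons with no H on the oxygen.
The molecule carries 3 separate instances of a methoxy ether (-OCH3) meeting every constraint; each maps to a distinct set of atoms, giving 3 matches.

3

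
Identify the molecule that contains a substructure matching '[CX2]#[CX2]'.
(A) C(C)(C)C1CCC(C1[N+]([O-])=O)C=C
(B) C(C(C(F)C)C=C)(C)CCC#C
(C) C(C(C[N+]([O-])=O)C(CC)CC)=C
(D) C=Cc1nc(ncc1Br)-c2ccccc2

B

[CX2]#[CX2] describes a carbon-carbon triple bond (an alkyne).
(A) has a vinyl group (-CH=CH2) but the C=C is a double bond; both carbons are CX3, not CX2.
(B) contains an ethynyl group (-C#CH), which satisfies every atom and bond constraint.
(C) has a vinyl group (-CH=CH2) but the C=C is a double bond; both carbons are CX3, not CX2.
(D) has a vinyl group (-CH=CH2) but the C=C is a double bond; both carbons are CX3, not CX2.
So the answer is (B).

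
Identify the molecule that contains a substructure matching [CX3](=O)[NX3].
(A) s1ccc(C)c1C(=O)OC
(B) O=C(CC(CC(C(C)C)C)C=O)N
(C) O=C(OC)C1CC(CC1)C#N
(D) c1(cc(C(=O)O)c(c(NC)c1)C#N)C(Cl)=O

B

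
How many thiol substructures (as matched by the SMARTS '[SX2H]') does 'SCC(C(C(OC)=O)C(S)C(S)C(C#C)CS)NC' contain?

4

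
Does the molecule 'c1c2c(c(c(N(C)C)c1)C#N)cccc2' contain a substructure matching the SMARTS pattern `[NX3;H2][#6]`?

No

The pattern [NX3;H2][#6] describes a trivalent nitrogen with two H attached to carbon — a primary amine.
The closest candidate here is a dimethylamino group (-N(CH3)2), but the nitrogen has H0, not H2. No other fragment satisfies the full query, so there is no match.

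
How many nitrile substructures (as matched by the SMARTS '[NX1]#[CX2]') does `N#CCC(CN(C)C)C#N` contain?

[NX1]#[CX2] is the SMARTS for a nitrile: a nitrogen triple-bonded to a two-connected carbon.
The molecule carries 2 separate instances of a nitrile (-C#N) meeting every constraint; each maps to a distinct set of atoms, giving 2 matches.

2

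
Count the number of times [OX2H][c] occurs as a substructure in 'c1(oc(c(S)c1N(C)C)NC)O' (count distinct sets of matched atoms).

[OX2H][c] is the SMARTS for a phenol: a hydroxyl oxygen attached to an aromatic carbon.
Exactly one fragment in the molecule meets all constraints, giving 1 match.

1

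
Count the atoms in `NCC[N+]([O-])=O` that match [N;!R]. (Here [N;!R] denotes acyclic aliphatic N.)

Check the 6 heavy atoms by environment: 2× C (acyclic) → no; 1× N (acyclic) → match; 1× N (charge +1, acyclic) → match; 1× O (charge -1, acyclic) → no; 1× O (acyclic) → no.
Summing the matching environments: 1 + 1 = 2 matching atoms.

2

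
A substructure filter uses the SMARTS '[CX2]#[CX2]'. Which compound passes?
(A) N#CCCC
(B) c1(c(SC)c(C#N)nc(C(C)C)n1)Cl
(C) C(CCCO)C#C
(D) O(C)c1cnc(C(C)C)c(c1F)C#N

C

[CX2]#[CX2] describes a carbon-carbon triple bond (an alkyne).
(A) has a nitrile (-C#N) but the triple bond is C#N, not C#C.
(B) has a nitrile (-C#N) but the triple bond is C#N, not C#C.
(C) contains an ethynyl group (-C#CH), which satisfies every atom and bond constraint.
(D) has a nitrile (-C#N) but the triple bond is C#N, not C#C.
So the answer is (C).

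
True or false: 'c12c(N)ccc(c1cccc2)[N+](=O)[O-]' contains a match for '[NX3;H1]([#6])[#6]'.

False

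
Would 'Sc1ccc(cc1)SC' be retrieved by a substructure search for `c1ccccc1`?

Yes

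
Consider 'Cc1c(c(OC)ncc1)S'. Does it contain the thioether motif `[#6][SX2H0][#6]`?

No

The pattern [#6][SX2H0][#6] describes an aliphatic sulfur bridging two carbons with no H on the sulfur — a thioether.
The closest candidate here is a thiol (-SH), but the sulfur has H1, not H0 bridging two carbons. No other fragment satisfies the full query, so there is no match.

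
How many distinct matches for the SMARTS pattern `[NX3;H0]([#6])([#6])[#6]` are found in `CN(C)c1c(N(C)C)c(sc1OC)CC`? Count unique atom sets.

2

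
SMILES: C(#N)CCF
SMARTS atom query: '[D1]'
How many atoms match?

The query [D1] means: atom with exactly one heavy-atom neighbour (degree 1).
Check the 5 heavy atoms by environment: 3× C (D2) → no; 1× F (D1) → match; 1× N (D1) → match.
Summing the matching environments: 1 + 1 = 2 matching atoms.

2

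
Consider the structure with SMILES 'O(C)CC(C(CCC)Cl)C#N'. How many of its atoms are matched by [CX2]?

1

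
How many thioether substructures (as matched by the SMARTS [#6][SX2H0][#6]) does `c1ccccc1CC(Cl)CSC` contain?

1

[#6][SX2H0][#6] is the SMARTS for a thioether: an aliphatic sulfur bridging two carbons with no H on the sulfur.
Exactly one fragment in the molecule meets all constraints, giving 1 match.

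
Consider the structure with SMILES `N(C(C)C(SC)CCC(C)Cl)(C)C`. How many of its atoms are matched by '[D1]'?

6

The query [D1] means: atom with exactly one heavy-atom neighbour (degree 1).
Check the 13 heavy atoms by environment: 5× C (D1) → match; 3× C (D3) → no; 2× C (D2) → no; 1× N (D3) → no; 1× Cl (D1) → match; 1× S (D2) → no.
Summing the matching environments: 5 + 1 = 6 matching atoms.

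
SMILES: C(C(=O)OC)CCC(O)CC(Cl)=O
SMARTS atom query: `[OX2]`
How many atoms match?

2

The query [OX2] means: aliphatic oxygen with two total connections — ether, hydroxyl, or ester single-bond O.
Check the 13 heavy atoms by environment: 6× C (X4) → no; 2× C (X3) → no; 2× O (X1) → no; 2× O (X2) → match; 1× Cl (X1) → no.
That gives 2 matching atoms.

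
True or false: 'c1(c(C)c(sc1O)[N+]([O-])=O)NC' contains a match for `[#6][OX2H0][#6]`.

False

The pattern [#6][OX2H0][#6] describes an aliphatic oxygen bridging two carbons with no H on the oxygen — an ether.
The closest candidate here is a hydroxyl group (-OH), but the oxygen has H1, not H0 bridging two carbons. No other fragment satisfies the full query, so there is no match.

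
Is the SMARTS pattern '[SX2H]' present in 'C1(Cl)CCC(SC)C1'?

No

The pattern [SX2H] describes an aliphatic sulfur with two connections, one being H — a thiol.
The closest candidate here is a methylthio ether (-SCH3), but the sulfur has H0 (bonded to two carbons), not H1. No other fragment satisfies the full query, so there is no match.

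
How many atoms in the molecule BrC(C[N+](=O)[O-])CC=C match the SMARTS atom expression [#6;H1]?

The query [#6;H1] means: any carbon bearing exactly one hydrogen.
Check the 9 heavy atoms by environment: 3× C (H2) → no; 2× C (H1) → match; 1× N (charge +1, H0) → no; 1× O (charge -1, H0) → no; 1× O (H0) → no; 1× Br (H0) → no.
That gives 2 matching atoms.

2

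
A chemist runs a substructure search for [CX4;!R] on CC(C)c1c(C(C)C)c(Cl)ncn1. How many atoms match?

6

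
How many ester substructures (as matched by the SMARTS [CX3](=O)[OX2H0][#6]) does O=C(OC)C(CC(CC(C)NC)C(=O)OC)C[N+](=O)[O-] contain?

[CX3](=O)[OX2H0][#6] is the SMARTS for an ester: a carbonyl carbon bonded to an oxygen that is itself bonded to carbon (no H on that O).
The molecule carries 2 separate instances of a methyl-ester group (-C(=O)OCH3) meeting every constraint; each maps to a distinct set of atoms, giving 2 matches.

2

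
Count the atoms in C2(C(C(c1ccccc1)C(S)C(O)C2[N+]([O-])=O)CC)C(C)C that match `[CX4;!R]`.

5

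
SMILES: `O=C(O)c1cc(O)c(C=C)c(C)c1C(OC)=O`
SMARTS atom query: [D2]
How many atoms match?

3

The query [D2] means: atom with exactly two heavy-atom neighbours.
Check the 17 heavy atoms by environment: 5× c (aromatic, D3) → no; 1× c (aromatic, D2) → match; 3× C (D1) → no; 1× C (D2) → match; 2× C (D3) → no; 4× O (D1) → no; 1× O (D2) → match.
Summing the matching environments: 1 + 1 + 1 = 3 matching atoms.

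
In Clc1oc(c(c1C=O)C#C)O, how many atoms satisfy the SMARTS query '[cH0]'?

The query [cH0] means: aromatic carbon with no attached hydrogen (substituted or ring-fusion).
Check the 11 heavy atoms by environment: 1× o (aromatic, H0) → no; 4× c (aromatic, H0) → match; 1× C (H0) → no; 2× C (H1) → no; 1× O (H0) → no; 1× Cl (H0) → no; 1× O (H1) → no.
That gives 4 matching atoms.

4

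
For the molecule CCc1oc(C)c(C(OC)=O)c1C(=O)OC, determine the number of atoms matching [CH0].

The query [CH0] means: aliphatic carbon with no attached hydrogen.
Check the 16 heavy atoms by environment: 1× o (aromatic, H0) → no; 4× c (aromatic, H0) → no; 1× C (H2) → no; 4× C (H3) → no; 2× C (H0) → match; 4× O (H0) → no.
That gives 2 matching atoms.

2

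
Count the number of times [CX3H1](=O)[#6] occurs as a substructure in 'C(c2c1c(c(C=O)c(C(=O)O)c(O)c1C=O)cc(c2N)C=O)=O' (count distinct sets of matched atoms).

4

[CX3H1](=O)[#6] is the SMARTS for an aldehyde: an sp2 carbon with one H, double-bonded to O and single-bonded to carbon.
The molecule carries 4 separate instances of an aldehyde (-CHO) meeting every constraint; each maps to a distinct set of atoms, giving 4 matches.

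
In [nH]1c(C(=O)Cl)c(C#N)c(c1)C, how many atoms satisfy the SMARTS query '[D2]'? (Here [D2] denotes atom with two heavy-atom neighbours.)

The query [D2] means: atom with exactly two heavy-atom neighbours.
Check the 11 heavy atoms by environment: 1× n (aromatic, D2) → match; 1× c (aromatic, D2) → match; 3× c (aromatic, D3) → no; 1× C (D2) → match; 1× N (D1) → no; 1× C (D3) → no; 1× O (D1) → no; 1× Cl (D1) → no; 1× C (D1) → no.
Summing the matching environments: 1 + 1 + 1 = 3 matching atoms.

3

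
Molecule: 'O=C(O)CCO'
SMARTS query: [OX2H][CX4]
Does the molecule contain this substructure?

The pattern [OX2H][CX4] describes a hydroxyl oxygen bound to an sp3 (X4) carbon — an aliphatic alcohol.
The molecule carries a hydroxyl group (-OH), whose atoms satisfy every constraint of the query, so the pattern matches.

Yes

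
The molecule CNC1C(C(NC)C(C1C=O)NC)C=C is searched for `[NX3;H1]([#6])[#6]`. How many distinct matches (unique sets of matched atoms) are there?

3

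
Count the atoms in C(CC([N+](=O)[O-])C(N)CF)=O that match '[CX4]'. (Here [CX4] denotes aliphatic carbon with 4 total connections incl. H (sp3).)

4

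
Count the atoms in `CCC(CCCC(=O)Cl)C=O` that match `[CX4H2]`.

The query [CX4H2] means: sp3 carbon (X4) with exactly two hydrogens.
Check the 11 heavy atoms by environment: 4× C (H2, X4) → match; 1× C (H1, X4) → no; 1× C (H0, X3) → no; 2× O (H0, X1) → no; 1× Cl (H0, X1) → no; 1× C (H1, X3) → no; 1× C (H3, X4) → no.
That gives 4 matching atoms.

4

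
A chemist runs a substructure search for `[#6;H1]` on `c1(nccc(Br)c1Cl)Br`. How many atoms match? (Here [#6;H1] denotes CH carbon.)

2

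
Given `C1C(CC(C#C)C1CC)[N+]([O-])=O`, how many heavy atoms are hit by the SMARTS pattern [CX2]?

The query [CX2] means: C with X2: aliphatic carbon with exactly 2 total connections.
Check the 12 heavy atoms by environment: 7× C (X4) → no; 1× N (charge +1, X3) → no; 1× O (charge -1, X1) → no; 1× O (X1) → no; 2× C (X2) → match.
That gives 2 matching atoms.

2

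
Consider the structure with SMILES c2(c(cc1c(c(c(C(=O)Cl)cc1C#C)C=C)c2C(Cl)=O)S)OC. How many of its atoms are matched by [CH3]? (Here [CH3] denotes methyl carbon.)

1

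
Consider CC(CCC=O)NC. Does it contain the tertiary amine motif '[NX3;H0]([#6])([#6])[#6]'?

The pattern [NX3;H0]([#6])([#6])[#6] describes a trivalent nitrogen with no H, bonded to three carbons — a tertiary amine.
The closest candidate here is an N-methylamino group (-NHCH3), but the nitrogen still has one H (H1), not H0. No other fragment satisfies the full query, so there is no match.

No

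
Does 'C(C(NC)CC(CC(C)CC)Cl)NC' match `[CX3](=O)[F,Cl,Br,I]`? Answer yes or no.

No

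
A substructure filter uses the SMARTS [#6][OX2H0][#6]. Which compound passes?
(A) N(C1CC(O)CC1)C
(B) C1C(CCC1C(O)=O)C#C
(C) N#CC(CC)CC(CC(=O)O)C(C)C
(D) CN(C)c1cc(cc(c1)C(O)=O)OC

D

[#6][OX2H0][#6] describes an aliphatic oxygen bridging two carbons with no H on the oxygen (an ether).
(A) has a hydroxyl group (-OH) but the oxygen has H1, not H0 bridging two carbons.
(B) has a carboxylic acid group (-C(=O)OH) but the -OH oxygen has H1; the =O is OX1, not OX2.
(C) has a carboxylic acid group (-C(=O)OH) but the -OH oxygen has H1; the =O is OX1, not OX2.
(D) contains a methoxy ether (-OCH3), which satisfies every atom and bond constraint.
So the answer is (D).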